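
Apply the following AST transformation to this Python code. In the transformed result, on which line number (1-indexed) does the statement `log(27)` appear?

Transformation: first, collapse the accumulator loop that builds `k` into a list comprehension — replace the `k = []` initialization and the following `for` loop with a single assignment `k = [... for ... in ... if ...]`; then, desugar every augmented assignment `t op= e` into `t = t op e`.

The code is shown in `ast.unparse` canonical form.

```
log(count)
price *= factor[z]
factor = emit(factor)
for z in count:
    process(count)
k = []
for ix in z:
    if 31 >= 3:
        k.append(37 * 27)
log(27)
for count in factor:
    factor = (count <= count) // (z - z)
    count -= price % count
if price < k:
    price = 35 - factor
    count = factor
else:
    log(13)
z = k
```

7

Transformed code:
log(count)
price = price * factor[z]
factor = emit(factor)
for z in count:
    process(count)
k = [37 * 27 for ix in z if 31 >= 3]
log(27)
for count in factor:
    factor = (count <= count) // (z - z)
    count = count - price % count
if price < k:
    price = 35 - factor
    count = factor
else:
    log(13)
z = k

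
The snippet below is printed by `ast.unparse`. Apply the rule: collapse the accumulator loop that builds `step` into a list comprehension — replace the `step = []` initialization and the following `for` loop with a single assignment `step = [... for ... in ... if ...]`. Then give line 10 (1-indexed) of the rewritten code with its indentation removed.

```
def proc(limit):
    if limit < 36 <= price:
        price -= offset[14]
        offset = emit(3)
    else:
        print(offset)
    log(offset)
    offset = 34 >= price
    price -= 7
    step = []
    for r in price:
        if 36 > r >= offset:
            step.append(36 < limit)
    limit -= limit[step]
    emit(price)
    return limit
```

step = [36 < limit for r in price if 36 > r >= offset]

Transformed code:
def proc(limit):
    if limit < 36 <= price:
        price -= offset[14]
        offset = emit(3)
    else:
        print(offset)
    log(offset)
    offset = 34 >= price
    price -= 7
    step = [36 < limit for r in price if 36 > r >= offset]
    limit -= limit[step]
    emit(price)
    return limit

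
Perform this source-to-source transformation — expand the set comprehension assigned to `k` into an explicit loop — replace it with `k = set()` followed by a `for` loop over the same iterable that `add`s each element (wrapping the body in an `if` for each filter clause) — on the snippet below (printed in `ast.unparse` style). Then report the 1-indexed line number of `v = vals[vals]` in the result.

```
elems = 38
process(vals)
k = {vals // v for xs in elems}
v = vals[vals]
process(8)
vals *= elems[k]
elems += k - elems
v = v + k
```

Transformed code:
elems = 38
process(vals)
k = set()
for xs in elems:
    k.add(vals // v)
v = vals[vals]
process(8)
vals *= elems[k]
elems += k - elems
v = v + k

6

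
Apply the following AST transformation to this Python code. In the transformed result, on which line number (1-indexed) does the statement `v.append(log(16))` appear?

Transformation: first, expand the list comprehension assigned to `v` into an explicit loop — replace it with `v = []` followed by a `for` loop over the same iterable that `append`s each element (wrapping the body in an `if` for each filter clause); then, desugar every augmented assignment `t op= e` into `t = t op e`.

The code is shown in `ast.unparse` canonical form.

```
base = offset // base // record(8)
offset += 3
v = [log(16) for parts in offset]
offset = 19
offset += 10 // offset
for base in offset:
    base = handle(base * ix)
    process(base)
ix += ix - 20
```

Transformed code:
base = offset // base // record(8)
offset = offset + 3
v = []
for parts in offset:
    v.append(log(16))
offset = 19
offset = offset + 10 // offset
for base in offset:
    base = handle(base * ix)
    process(base)
ix = ix + (ix - 20)

5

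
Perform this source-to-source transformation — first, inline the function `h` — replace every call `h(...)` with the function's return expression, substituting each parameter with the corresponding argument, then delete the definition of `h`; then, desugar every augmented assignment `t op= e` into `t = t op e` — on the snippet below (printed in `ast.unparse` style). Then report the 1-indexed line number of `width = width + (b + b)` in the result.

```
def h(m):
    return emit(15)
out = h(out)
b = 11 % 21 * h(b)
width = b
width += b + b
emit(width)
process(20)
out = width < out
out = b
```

4

Transformed code:
out = emit(15)
b = 11 % 21 * emit(15)
width = b
width = width + (b + b)
emit(width)
process(20)
out = width < out
out = b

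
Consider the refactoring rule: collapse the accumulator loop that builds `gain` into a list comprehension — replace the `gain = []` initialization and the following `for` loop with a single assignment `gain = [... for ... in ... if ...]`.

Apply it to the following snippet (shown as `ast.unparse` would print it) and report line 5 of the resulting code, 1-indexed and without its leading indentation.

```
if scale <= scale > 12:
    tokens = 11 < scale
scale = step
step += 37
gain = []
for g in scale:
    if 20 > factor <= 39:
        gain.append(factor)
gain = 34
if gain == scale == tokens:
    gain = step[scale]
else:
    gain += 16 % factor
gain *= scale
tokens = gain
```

Transformed code:
if scale <= scale > 12:
    tokens = 11 < scale
scale = step
step += 37
gain = [factor for g in scale if 20 > factor <= 39]
gain = 34
if gain == scale == tokens:
    gain = step[scale]
else:
    gain += 16 % factor
gain *= scale
tokens = gain

gain = [factor for g in scale if 20 > factor <= 39]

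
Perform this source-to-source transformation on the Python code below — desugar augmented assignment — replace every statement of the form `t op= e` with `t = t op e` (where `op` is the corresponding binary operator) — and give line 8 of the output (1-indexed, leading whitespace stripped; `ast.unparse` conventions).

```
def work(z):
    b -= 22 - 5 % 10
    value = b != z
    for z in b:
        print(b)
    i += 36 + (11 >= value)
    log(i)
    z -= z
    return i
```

Transformed code:
def work(z):
    b = b - (22 - 5 % 10)
    value = b != z
    for z in b:
        print(b)
    i = i + (36 + (11 >= value))
    log(i)
    z = z - z
    return i

z = z - z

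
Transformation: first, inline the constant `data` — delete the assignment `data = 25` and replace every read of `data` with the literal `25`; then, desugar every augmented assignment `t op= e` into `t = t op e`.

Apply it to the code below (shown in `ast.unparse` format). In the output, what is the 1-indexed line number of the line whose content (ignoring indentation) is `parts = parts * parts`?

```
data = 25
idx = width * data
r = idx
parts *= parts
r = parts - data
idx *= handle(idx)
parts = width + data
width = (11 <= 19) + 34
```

3

Transformed code:
idx = width * 25
r = idx
parts = parts * parts
r = parts - 25
idx = idx * handle(idx)
parts = width + 25
width = (11 <= 19) + 34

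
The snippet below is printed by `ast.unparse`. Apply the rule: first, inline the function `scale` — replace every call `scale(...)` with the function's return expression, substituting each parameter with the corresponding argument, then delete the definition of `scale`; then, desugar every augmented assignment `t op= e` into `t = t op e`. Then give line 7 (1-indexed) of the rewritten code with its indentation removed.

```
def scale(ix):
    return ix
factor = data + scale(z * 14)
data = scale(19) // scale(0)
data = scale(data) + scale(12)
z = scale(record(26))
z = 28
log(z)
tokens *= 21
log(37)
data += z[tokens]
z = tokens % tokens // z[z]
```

Transformed code:
factor = data + z * 14
data = 19 // 0
data = data + 12
z = record(26)
z = 28
log(z)
tokens = tokens * 21
log(37)
data = data + z[tokens]
z = tokens % tokens // z[z]

tokens = tokens * 21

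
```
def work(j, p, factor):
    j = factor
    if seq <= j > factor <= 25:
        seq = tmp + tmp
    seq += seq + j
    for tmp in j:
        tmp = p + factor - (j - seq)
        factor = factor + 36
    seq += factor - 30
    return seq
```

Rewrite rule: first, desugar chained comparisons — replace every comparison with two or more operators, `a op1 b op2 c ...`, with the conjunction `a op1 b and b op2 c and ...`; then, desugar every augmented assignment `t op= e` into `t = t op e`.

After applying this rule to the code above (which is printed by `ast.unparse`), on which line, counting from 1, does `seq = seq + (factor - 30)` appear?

9

Transformed code:
def work(j, p, factor):
    j = factor
    if seq <= j and j > factor and (factor <= 25):
        seq = tmp + tmp
    seq = seq + (seq + j)
    for tmp in j:
        tmp = p + factor - (j - seq)
        factor = factor + 36
    seq = seq + (factor - 30)
    return seq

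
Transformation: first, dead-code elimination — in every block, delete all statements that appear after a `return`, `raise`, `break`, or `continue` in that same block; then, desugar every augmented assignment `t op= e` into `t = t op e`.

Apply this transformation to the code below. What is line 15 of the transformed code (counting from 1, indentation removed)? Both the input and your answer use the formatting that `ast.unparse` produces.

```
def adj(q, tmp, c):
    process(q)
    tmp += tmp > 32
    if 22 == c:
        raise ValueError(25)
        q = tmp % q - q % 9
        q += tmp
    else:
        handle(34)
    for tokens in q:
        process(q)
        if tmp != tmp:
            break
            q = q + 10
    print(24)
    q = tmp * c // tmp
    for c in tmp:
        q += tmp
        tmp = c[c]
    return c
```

Transformed code:
def adj(q, tmp, c):
    process(q)
    tmp = tmp + (tmp > 32)
    if 22 == c:
        raise ValueError(25)
    else:
        handle(34)
    for tokens in q:
        process(q)
        if tmp != tmp:
            break
    print(24)
    q = tmp * c // tmp
    for c in tmp:
        q = q + tmp
        tmp = c[c]
    return c

q = q + tmp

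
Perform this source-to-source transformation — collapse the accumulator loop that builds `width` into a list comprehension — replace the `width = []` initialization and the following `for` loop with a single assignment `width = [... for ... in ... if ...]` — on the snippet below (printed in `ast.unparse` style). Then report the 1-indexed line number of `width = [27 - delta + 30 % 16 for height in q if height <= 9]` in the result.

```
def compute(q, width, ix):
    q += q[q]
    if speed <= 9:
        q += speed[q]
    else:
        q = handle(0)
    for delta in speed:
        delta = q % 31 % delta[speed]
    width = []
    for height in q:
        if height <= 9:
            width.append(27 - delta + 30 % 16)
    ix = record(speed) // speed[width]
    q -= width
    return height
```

Transformed code:
def compute(q, width, ix):
    q += q[q]
    if speed <= 9:
        q += speed[q]
    else:
        q = handle(0)
    for delta in speed:
        delta = q % 31 % delta[speed]
    width = [27 - delta + 30 % 16 for height in q if height <= 9]
    ix = record(speed) // speed[width]
    q -= width
    return height

9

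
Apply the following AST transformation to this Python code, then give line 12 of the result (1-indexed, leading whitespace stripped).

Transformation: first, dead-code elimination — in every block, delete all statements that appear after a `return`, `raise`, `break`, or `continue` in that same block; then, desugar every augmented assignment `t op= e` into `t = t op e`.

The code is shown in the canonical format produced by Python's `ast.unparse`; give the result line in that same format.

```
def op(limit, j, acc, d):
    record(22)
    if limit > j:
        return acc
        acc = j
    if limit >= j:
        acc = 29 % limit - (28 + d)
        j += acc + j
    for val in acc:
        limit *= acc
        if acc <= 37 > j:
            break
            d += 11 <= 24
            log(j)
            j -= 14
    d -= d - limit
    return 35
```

d = d - (d - limit)

Transformed code:
def op(limit, j, acc, d):
    record(22)
    if limit > j:
        return acc
    if limit >= j:
        acc = 29 % limit - (28 + d)
        j = j + (acc + j)
    for val in acc:
        limit = limit * acc
        if acc <= 37 > j:
            break
    d = d - (d - limit)
    return 35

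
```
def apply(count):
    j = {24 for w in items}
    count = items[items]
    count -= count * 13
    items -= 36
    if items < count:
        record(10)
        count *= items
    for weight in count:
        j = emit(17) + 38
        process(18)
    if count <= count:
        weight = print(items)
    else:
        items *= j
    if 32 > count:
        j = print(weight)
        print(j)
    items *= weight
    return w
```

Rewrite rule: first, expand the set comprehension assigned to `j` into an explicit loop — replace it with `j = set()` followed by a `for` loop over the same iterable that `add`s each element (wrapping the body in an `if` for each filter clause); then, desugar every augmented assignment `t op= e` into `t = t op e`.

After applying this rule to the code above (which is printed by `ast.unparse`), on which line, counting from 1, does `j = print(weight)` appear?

19

Transformed code:
def apply(count):
    j = set()
    for w in items:
        j.add(24)
    count = items[items]
    count = count - count * 13
    items = items - 36
    if items < count:
        record(10)
        count = count * items
    for weight in count:
        j = emit(17) + 38
        process(18)
    if count <= count:
        weight = print(items)
    else:
        items = items * j
    if 32 > count:
        j = print(weight)
        print(j)
    items = items * weight
    return w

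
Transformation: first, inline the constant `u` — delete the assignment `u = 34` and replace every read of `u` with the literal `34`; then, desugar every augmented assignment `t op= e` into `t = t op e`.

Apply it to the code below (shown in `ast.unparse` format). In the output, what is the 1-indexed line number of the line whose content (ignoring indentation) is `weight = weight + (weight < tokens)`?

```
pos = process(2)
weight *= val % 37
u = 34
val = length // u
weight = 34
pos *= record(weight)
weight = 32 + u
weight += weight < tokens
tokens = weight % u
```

7

Transformed code:
pos = process(2)
weight = weight * (val % 37)
val = length // 34
weight = 34
pos = pos * record(weight)
weight = 32 + 34
weight = weight + (weight < tokens)
tokens = weight % 34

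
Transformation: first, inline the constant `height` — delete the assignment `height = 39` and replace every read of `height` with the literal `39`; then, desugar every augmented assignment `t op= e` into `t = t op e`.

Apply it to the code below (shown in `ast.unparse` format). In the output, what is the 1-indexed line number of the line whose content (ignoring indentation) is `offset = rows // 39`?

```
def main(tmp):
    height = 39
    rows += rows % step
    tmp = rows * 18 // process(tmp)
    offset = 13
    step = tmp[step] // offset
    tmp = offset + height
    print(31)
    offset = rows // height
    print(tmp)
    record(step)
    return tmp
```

8

Transformed code:
def main(tmp):
    rows = rows + rows % step
    tmp = rows * 18 // process(tmp)
    offset = 13
    step = tmp[step] // offset
    tmp = offset + 39
    print(31)
    offset = rows // 39
    print(tmp)
    record(step)
    return tmp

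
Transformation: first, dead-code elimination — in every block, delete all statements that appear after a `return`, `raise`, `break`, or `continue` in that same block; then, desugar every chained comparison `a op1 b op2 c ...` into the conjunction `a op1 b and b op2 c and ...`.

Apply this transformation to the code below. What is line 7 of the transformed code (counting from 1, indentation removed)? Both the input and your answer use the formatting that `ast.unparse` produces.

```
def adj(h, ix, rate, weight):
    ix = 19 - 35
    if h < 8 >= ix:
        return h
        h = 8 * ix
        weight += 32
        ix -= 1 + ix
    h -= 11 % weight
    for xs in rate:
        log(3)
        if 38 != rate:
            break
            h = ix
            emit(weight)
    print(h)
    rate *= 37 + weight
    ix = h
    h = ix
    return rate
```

Transformed code:
def adj(h, ix, rate, weight):
    ix = 19 - 35
    if h < 8 and 8 >= ix:
        return h
    h -= 11 % weight
    for xs in rate:
        log(3)
        if 38 != rate:
            break
    print(h)
    rate *= 37 + weight
    ix = h
    h = ix
    return rate

log(3)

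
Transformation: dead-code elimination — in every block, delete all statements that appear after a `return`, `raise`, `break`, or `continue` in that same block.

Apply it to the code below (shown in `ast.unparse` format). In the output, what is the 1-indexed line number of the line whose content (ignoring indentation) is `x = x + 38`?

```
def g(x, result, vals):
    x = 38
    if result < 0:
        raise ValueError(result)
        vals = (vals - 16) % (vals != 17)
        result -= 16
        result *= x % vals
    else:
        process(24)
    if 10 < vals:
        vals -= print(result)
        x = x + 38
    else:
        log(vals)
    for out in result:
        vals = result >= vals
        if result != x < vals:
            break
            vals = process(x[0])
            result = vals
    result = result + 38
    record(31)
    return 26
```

Transformed code:
def g(x, result, vals):
    x = 38
    if result < 0:
        raise ValueError(result)
    else:
        process(24)
    if 10 < vals:
        vals -= print(result)
        x = x + 38
    else:
        log(vals)
    for out in result:
        vals = result >= vals
        if result != x < vals:
            break
    result = result + 38
    record(31)
    return 26

9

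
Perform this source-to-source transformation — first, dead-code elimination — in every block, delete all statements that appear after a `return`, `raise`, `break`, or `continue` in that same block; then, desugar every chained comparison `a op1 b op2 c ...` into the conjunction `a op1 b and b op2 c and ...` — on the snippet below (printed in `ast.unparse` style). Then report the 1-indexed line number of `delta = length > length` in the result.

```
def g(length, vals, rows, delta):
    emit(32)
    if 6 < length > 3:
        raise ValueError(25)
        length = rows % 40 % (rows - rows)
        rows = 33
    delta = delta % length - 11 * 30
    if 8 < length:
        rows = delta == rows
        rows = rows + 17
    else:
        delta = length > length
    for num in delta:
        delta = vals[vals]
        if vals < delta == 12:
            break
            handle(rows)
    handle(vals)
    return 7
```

Transformed code:
def g(length, vals, rows, delta):
    emit(32)
    if 6 < length and length > 3:
        raise ValueError(25)
    delta = delta % length - 11 * 30
    if 8 < length:
        rows = delta == rows
        rows = rows + 17
    else:
        delta = length > length
    for num in delta:
        delta = vals[vals]
        if vals < delta and delta == 12:
            break
    handle(vals)
    return 7

10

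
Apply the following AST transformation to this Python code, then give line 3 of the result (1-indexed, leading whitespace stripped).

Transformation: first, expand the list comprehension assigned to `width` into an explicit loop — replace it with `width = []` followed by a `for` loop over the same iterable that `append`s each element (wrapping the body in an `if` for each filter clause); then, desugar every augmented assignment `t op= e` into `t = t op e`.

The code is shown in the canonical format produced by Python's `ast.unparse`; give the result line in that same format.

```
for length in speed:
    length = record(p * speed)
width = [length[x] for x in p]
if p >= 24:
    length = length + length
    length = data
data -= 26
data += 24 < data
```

Transformed code:
for length in speed:
    length = record(p * speed)
width = []
for x in p:
    width.append(length[x])
if p >= 24:
    length = length + length
    length = data
data = data - 26
data = data + (24 < data)

width = []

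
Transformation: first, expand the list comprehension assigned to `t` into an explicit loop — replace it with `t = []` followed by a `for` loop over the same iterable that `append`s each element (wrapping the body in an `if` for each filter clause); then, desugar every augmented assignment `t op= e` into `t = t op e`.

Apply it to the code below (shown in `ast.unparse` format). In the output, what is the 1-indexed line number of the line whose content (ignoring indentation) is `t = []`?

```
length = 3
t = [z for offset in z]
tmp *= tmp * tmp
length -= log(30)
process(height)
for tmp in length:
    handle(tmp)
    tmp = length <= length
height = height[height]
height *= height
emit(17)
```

Transformed code:
length = 3
t = []
for offset in z:
    t.append(z)
tmp = tmp * (tmp * tmp)
length = length - log(30)
process(height)
for tmp in length:
    handle(tmp)
    tmp = length <= length
height = height[height]
height = height * height
emit(17)

2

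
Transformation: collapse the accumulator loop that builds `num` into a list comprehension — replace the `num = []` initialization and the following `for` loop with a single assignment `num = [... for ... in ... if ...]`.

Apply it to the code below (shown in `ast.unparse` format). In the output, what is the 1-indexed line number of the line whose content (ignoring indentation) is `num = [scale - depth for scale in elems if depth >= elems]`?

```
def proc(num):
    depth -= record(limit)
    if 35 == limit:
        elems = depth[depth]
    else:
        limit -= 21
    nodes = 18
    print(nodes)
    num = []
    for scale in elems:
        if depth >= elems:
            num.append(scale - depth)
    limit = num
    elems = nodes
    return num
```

9

Transformed code:
def proc(num):
    depth -= record(limit)
    if 35 == limit:
        elems = depth[depth]
    else:
        limit -= 21
    nodes = 18
    print(nodes)
    num = [scale - depth for scale in elems if depth >= elems]
    limit = num
    elems = nodes
    return num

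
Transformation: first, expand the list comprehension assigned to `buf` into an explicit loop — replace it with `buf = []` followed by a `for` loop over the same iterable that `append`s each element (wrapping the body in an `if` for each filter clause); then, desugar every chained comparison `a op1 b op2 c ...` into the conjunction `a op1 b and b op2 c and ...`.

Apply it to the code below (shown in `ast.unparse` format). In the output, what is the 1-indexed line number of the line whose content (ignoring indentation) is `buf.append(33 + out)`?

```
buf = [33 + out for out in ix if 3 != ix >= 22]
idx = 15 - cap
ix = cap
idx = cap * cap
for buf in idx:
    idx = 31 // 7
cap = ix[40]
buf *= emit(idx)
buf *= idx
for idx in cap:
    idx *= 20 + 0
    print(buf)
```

4

Transformed code:
buf = []
for out in ix:
    if 3 != ix and ix >= 22:
        buf.append(33 + out)
idx = 15 - cap
ix = cap
idx = cap * cap
for buf in idx:
    idx = 31 // 7
cap = ix[40]
buf *= emit(idx)
buf *= idx
for idx in cap:
    idx *= 20 + 0
    print(buf)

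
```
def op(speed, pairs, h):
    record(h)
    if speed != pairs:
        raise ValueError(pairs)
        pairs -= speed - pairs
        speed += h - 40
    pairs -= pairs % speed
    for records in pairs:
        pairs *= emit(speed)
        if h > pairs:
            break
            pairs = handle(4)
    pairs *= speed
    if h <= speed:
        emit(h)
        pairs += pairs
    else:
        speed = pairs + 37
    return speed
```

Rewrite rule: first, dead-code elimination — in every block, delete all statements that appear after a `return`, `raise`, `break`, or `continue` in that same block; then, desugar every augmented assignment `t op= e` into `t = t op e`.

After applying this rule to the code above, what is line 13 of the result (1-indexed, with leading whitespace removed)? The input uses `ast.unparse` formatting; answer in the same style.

pairs = pairs + pairs

Transformed code:
def op(speed, pairs, h):
    record(h)
    if speed != pairs:
        raise ValueError(pairs)
    pairs = pairs - pairs % speed
    for records in pairs:
        pairs = pairs * emit(speed)
        if h > pairs:
            break
    pairs = pairs * speed
    if h <= speed:
        emit(h)
        pairs = pairs + pairs
    else:
        speed = pairs + 37
    return speed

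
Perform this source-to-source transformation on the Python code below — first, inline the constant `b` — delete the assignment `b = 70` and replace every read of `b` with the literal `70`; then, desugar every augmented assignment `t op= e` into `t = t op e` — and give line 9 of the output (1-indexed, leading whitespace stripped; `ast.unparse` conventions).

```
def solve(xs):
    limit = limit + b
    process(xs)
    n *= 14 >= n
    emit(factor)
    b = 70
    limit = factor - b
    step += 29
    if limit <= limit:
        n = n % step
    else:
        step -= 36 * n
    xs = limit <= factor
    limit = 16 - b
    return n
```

Transformed code:
def solve(xs):
    limit = limit + 70
    process(xs)
    n = n * (14 >= n)
    emit(factor)
    limit = factor - 70
    step = step + 29
    if limit <= limit:
        n = n % step
    else:
        step = step - 36 * n
    xs = limit <= factor
    limit = 16 - 70
    return n

n = n % step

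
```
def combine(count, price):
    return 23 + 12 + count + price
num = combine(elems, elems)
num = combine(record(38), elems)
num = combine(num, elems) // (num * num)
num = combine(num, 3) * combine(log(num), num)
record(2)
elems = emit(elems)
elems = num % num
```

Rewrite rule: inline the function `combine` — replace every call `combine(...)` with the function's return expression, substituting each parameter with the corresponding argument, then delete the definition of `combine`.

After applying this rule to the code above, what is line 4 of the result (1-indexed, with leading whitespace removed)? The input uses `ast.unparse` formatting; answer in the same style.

num = (23 + 12 + num + 3) * (23 + 12 + log(num) + num)

Transformed code:
num = 23 + 12 + elems + elems
num = 23 + 12 + record(38) + elems
num = (23 + 12 + num + elems) // (num * num)
num = (23 + 12 + num + 3) * (23 + 12 + log(num) + num)
record(2)
elems = emit(elems)
elems = num % num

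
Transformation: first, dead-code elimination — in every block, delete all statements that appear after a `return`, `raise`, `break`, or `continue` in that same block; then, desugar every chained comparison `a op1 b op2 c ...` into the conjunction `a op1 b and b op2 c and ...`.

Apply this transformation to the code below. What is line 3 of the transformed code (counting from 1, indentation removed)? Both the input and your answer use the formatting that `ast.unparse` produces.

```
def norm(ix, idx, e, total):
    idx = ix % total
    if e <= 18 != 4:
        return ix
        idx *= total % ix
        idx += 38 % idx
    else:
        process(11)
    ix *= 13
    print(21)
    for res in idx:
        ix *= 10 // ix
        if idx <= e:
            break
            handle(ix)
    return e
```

if e <= 18 and 18 != 4:

Transformed code:
def norm(ix, idx, e, total):
    idx = ix % total
    if e <= 18 and 18 != 4:
        return ix
    else:
        process(11)
    ix *= 13
    print(21)
    for res in idx:
        ix *= 10 // ix
        if idx <= e:
            break
    return e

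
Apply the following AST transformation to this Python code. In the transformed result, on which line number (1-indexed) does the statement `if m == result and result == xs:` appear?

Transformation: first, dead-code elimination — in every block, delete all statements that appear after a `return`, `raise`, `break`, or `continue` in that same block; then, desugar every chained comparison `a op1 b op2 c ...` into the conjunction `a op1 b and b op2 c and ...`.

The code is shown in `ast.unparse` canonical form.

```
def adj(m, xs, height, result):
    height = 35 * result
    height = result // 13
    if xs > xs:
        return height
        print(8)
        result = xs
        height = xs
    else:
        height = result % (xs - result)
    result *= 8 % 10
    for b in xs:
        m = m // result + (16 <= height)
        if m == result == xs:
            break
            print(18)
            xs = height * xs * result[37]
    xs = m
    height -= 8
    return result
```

11

Transformed code:
def adj(m, xs, height, result):
    height = 35 * result
    height = result // 13
    if xs > xs:
        return height
    else:
        height = result % (xs - result)
    result *= 8 % 10
    for b in xs:
        m = m // result + (16 <= height)
        if m == result and result == xs:
            break
    xs = m
    height -= 8
    return result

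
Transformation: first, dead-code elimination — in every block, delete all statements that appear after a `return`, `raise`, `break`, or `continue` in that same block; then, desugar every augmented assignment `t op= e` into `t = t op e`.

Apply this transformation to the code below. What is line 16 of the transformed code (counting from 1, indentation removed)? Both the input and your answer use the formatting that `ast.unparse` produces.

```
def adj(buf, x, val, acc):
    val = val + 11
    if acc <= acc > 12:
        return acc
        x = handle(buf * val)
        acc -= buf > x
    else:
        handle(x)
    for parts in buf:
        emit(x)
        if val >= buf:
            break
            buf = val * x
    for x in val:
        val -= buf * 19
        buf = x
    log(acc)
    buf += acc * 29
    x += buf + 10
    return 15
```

x = x + (buf + 10)

Transformed code:
def adj(buf, x, val, acc):
    val = val + 11
    if acc <= acc > 12:
        return acc
    else:
        handle(x)
    for parts in buf:
        emit(x)
        if val >= buf:
            break
    for x in val:
        val = val - buf * 19
        buf = x
    log(acc)
    buf = buf + acc * 29
    x = x + (buf + 10)
    return 15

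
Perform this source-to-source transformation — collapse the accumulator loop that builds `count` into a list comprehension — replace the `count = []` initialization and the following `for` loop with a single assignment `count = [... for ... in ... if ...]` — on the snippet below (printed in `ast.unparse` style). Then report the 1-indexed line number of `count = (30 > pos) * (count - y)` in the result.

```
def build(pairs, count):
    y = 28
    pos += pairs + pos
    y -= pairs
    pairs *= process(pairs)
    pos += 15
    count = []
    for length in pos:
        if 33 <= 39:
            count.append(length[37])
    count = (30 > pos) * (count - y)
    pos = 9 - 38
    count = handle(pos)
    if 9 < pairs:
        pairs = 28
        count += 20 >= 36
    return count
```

Transformed code:
def build(pairs, count):
    y = 28
    pos += pairs + pos
    y -= pairs
    pairs *= process(pairs)
    pos += 15
    count = [length[37] for length in pos if 33 <= 39]
    count = (30 > pos) * (count - y)
    pos = 9 - 38
    count = handle(pos)
    if 9 < pairs:
        pairs = 28
        count += 20 >= 36
    return count

8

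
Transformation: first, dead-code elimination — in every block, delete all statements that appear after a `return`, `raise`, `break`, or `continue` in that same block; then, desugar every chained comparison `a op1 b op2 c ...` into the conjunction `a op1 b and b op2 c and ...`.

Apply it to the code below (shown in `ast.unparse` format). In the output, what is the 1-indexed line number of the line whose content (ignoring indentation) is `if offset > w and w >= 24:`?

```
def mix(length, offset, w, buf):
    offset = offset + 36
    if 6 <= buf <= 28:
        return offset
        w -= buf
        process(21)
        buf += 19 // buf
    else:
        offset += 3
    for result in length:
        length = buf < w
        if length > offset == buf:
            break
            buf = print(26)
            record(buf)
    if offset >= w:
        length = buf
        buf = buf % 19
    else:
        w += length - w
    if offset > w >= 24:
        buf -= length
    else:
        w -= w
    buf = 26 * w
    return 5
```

Transformed code:
def mix(length, offset, w, buf):
    offset = offset + 36
    if 6 <= buf and buf <= 28:
        return offset
    else:
        offset += 3
    for result in length:
        length = buf < w
        if length > offset and offset == buf:
            break
    if offset >= w:
        length = buf
        buf = buf % 19
    else:
        w += length - w
    if offset > w and w >= 24:
        buf -= length
    else:
        w -= w
    buf = 26 * w
    return 5

16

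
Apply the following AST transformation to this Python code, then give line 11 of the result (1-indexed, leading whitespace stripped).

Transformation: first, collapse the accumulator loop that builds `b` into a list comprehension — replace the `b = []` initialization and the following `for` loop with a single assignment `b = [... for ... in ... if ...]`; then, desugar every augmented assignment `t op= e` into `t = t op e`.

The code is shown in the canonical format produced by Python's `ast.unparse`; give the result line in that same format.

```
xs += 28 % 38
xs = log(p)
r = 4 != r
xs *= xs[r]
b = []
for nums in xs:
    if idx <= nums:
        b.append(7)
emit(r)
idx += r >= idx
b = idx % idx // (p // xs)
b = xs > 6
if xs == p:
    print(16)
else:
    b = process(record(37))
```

Transformed code:
xs = xs + 28 % 38
xs = log(p)
r = 4 != r
xs = xs * xs[r]
b = [7 for nums in xs if idx <= nums]
emit(r)
idx = idx + (r >= idx)
b = idx % idx // (p // xs)
b = xs > 6
if xs == p:
    print(16)
else:
    b = process(record(37))

print(16)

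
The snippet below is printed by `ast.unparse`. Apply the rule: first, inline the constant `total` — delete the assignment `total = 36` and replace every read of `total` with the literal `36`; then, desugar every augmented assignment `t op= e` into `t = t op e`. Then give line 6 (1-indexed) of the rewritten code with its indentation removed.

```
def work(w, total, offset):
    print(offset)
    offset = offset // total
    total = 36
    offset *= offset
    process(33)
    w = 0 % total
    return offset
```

Transformed code:
def work(w, total, offset):
    print(offset)
    offset = offset // 36
    offset = offset * offset
    process(33)
    w = 0 % 36
    return offset

w = 0 % 36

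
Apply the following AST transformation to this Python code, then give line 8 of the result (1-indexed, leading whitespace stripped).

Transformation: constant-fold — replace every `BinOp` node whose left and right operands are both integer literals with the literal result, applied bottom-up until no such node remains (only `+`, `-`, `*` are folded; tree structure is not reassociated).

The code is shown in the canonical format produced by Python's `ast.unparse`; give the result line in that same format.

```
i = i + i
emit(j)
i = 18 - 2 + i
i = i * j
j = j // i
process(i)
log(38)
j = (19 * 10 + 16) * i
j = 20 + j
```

Transformed code:
i = i + i
emit(j)
i = 16 + i
i = i * j
j = j // i
process(i)
log(38)
j = 206 * i
j = 20 + j

j = 206 * i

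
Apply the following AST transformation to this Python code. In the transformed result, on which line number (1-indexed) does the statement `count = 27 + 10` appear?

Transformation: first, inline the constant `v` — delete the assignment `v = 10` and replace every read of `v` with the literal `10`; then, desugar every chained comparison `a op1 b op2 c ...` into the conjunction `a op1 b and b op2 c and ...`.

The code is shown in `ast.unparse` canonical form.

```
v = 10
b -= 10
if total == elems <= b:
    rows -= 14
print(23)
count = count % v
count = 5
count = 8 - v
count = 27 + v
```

8

Transformed code:
b -= 10
if total == elems and elems <= b:
    rows -= 14
print(23)
count = count % 10
count = 5
count = 8 - 10
count = 27 + 10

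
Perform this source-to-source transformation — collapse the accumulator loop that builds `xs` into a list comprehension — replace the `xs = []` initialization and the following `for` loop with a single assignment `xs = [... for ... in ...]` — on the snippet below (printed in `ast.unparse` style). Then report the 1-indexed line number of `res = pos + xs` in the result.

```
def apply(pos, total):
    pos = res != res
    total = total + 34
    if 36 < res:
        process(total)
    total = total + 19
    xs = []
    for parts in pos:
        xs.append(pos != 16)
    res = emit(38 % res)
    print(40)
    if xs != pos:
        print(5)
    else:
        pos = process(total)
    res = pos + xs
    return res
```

Transformed code:
def apply(pos, total):
    pos = res != res
    total = total + 34
    if 36 < res:
        process(total)
    total = total + 19
    xs = [pos != 16 for parts in pos]
    res = emit(38 % res)
    print(40)
    if xs != pos:
        print(5)
    else:
        pos = process(total)
    res = pos + xs
    return res

14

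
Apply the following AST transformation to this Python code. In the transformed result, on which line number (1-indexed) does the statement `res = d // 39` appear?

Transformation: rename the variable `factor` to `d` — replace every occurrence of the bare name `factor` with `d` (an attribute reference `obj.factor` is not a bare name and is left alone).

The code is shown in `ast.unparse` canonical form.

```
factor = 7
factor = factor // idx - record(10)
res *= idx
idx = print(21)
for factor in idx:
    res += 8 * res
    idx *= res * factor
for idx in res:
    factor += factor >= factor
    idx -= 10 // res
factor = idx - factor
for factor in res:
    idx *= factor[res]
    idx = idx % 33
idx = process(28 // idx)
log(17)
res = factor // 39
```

Transformed code:
d = 7
d = d // idx - record(10)
res *= idx
idx = print(21)
for d in idx:
    res += 8 * res
    idx *= res * d
for idx in res:
    d += d >= d
    idx -= 10 // res
d = idx - d
for d in res:
    idx *= d[res]
    idx = idx % 33
idx = process(28 // idx)
log(17)
res = d // 39

17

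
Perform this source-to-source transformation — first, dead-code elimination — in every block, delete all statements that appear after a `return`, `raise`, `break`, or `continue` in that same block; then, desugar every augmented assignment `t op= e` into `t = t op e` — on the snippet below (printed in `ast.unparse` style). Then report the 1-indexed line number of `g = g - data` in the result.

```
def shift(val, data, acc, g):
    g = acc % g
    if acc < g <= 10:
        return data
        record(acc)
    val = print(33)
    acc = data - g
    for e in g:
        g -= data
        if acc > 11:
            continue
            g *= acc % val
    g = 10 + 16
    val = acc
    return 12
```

8

Transformed code:
def shift(val, data, acc, g):
    g = acc % g
    if acc < g <= 10:
        return data
    val = print(33)
    acc = data - g
    for e in g:
        g = g - data
        if acc > 11:
            continue
    g = 10 + 16
    val = acc
    return 12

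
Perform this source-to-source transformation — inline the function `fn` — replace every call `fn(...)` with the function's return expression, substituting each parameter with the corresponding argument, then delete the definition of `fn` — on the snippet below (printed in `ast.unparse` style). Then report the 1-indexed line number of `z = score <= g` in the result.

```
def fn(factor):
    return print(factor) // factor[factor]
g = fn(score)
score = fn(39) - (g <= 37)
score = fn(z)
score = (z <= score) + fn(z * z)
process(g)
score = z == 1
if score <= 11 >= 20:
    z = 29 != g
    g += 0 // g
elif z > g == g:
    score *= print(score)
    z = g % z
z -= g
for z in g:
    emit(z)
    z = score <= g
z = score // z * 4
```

Transformed code:
g = print(score) // score[score]
score = print(39) // 39[39] - (g <= 37)
score = print(z) // z[z]
score = (z <= score) + print(z * z) // (z * z)[z * z]
process(g)
score = z == 1
if score <= 11 >= 20:
    z = 29 != g
    g += 0 // g
elif z > g == g:
    score *= print(score)
    z = g % z
z -= g
for z in g:
    emit(z)
    z = score <= g
z = score // z * 4

16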